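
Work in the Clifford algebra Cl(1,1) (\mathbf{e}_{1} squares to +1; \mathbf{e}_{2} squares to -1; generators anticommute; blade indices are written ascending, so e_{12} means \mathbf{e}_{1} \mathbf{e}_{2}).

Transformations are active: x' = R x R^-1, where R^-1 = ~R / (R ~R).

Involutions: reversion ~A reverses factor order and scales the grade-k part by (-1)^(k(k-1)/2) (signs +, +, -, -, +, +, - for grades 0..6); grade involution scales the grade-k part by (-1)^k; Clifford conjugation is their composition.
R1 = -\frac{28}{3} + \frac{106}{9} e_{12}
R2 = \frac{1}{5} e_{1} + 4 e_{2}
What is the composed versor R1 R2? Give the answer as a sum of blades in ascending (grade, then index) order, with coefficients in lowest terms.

Distribute over the terms of R1 (each basis-blade product reordered to ascending indices, repeated generators contracted through their squares):
(-\frac{28}{3}) R2 = -\frac{28}{15} e_{1} - \frac{112}{3} e_{2}
(\frac{106}{9} e_{12}) R2 = -\frac{424}{9} e_{1} - \frac{106}{45} e_{2}
Summing the partial products and collecting blades:
Answer: -\frac{2204}{45} e_{1} - \frac{1786}{45} e_{2}


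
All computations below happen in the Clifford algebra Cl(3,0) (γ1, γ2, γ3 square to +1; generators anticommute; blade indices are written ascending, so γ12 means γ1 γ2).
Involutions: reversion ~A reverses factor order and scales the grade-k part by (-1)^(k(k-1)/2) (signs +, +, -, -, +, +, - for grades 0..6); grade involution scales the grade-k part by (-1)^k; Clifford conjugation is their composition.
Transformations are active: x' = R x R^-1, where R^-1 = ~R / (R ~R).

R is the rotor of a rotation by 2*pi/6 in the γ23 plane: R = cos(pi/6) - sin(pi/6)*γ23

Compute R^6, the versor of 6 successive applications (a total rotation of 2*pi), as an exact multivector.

Rotor phase runs at HALF the rotation angle; powers of one rotor simply add phase, so after 6 steps in γ23 the phase is 6*pi/6 = pi and R^6 = cos(pi) - sin(pi)*γ23.
cos(pi) = -1 and sin(pi) = 0, so R^6 = -1. The total rotation 2*pi is 1 full turn, so every vector returns to itself, yet the rotor is -1, on the OTHER sheet of the double cover (an odd number of 2*pi turns).
Answer: -1


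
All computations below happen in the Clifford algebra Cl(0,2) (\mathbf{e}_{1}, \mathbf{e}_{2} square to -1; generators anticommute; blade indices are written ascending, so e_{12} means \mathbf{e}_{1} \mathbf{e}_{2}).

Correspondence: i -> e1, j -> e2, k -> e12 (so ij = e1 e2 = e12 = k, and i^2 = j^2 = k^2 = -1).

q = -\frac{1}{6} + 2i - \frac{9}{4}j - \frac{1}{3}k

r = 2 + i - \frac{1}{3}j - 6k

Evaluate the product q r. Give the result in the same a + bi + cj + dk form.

In blades: q = -\frac{1}{6} + 2 e_{1} - \frac{9}{4} e_{2} - \frac{1}{3} e_{12}, r = 2 + e_{1} - \frac{1}{3} e_{2} - 6 e_{12}.
Distribute q over r term by term (generator squares from the signature, products reordered to ascending indices): (-\frac{1}{6})*r = -\frac{1}{3} - \frac{1}{6} e_{1} + \frac{1}{18} e_{2} + e_{12}; (2 e_{1})*r = -2 + 4 e_{1} + 12 e_{2} - \frac{2}{3} e_{12}; (-\frac{9}{4} e_{2})*r = -\frac{3}{4} + \frac{27}{2} e_{1} - \frac{9}{2} e_{2} + \frac{9}{4} e_{12}; (-\frac{1}{3} e_{12})*r = -2 - \frac{1}{9} e_{1} - \frac{1}{3} e_{2} - \frac{2}{3} e_{12}.
Sum: -\frac{61}{12} + \frac{155}{9} e_{1} + \frac{65}{9} e_{2} + \frac{23}{12} e_{12}; translating back through the correspondence:
Answer: -\frac{61}{12} + \frac{155}{9}i + \frac{65}{9}j + \frac{23}{12}k


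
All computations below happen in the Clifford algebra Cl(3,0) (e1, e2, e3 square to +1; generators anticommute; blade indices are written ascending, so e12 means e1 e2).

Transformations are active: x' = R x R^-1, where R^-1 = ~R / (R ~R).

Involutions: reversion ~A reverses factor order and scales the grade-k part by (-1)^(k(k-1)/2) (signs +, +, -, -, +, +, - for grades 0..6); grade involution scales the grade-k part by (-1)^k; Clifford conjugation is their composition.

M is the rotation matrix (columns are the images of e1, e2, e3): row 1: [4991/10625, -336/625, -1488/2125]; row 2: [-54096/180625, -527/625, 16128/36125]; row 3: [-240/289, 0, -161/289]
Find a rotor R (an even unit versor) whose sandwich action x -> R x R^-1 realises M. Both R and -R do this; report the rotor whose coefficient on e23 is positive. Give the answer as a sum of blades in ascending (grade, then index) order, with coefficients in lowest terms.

Method: write R = a + b12*e12 + b13*e13 + b23*e23 with a^2 + b12^2 + b13^2 + b23^2 = 1 (so R^-1 = ~R). Expanding the columns R e_j ~R gives tr M = 4a^2 - 1 and, from the antisymmetric part, M21 - M12 = -4a*b12, M13 - M31 = 4a*b13, M32 - M23 = -4a*b23.
Here tr M = -168081/180625, so a^2 = (1 + tr M)/4 = 3136/180625 and a = ±56/425. Taking a = 56/425: M21 - M12 = 43008/180625, M13 - M31 = 4704/36125, M32 - M23 = -16128/36125, giving b12 = -192/425, b13 = 21/85, b23 = 72/85, i.e. R = 56/425 - 192/425*e12 + 21/85*e13 + 72/85*e23.
Its e23 coefficient is already positive.
Answer: 56/425 - 192/425*e12 + 21/85*e13 + 72/85*e23. Uniqueness: Spin(3) -> SO(3) maps R and -R to the same rotation of trace -168081/180625; fixing the sign of the e23 coefficient removes the ambiguity.


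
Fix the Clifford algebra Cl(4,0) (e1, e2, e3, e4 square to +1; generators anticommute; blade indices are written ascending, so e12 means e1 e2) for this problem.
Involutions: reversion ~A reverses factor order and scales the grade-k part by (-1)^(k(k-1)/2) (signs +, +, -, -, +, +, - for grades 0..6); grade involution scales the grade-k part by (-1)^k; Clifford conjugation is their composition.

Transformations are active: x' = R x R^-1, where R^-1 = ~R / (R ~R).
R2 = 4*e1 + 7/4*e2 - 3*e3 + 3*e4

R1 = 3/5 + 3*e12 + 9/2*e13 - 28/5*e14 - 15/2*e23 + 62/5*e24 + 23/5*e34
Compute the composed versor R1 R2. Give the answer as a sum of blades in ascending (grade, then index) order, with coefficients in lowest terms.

Distribute over the terms of R2 (each basis-blade product reordered to ascending indices, repeated generators contracted through their squares):
R1 (4*e1) = 12/5*e1 - 12*e2 - 18*e3 + 112/5*e4 - 30*e123 + 248/5*e124 + 92/5*e134
R1 (7/4*e2) = 21/4*e1 + 21/20*e2 + 105/8*e3 - 217/10*e4 - 63/8*e123 + 49/5*e124 + 161/20*e234
R1 (-3*e3) = -27/2*e1 + 45/2*e2 - 9/5*e3 + 69/5*e4 - 9*e123 - 84/5*e134 + 186/5*e234
R1 (3*e4) = -84/5*e1 + 186/5*e2 + 69/5*e3 + 9/5*e4 + 9*e124 + 27/2*e134 - 45/2*e234
Summing the partial products and collecting blades:
Answer: -453/20*e1 + 195/4*e2 + 57/8*e3 + 163/10*e4 - 375/8*e123 + 342/5*e124 + 151/10*e134 + 91/4*e234


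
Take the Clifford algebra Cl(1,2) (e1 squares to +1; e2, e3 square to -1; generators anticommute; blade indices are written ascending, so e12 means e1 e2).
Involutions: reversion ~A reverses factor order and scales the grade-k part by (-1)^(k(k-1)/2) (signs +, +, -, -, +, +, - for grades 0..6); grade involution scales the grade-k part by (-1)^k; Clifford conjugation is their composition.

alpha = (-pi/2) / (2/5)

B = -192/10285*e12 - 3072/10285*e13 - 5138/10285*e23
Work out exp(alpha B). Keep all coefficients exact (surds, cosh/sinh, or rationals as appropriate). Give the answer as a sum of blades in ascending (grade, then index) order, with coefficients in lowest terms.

B^2 term by term: the squares give (-192/10285)^2*(e12)^2 + (-3072/10285)^2*(e13)^2 + (-5138/10285)^2*(e23)^2 = 36864/105781225*(+1) + 9437184/105781225*(+1) + 26399044/105781225*(-1) = -4/25 (each basis 2-blade squares to minus the product of its generators' squares); cross terms between blades sharing an index anticommute and cancel. So B^2 = -4/25.
B^2 = -4/25 — the series telescopes trigonometrically here: l = 2/5, alpha*l = -pi/2, so exp(alpha B) = cos(-pi/2) + (sin(-pi/2)/(2/5))*B = 0 + (-5/2)*B.
Answer: 96/2057*e12 + 1536/2057*e13 + 2569/2057*e23


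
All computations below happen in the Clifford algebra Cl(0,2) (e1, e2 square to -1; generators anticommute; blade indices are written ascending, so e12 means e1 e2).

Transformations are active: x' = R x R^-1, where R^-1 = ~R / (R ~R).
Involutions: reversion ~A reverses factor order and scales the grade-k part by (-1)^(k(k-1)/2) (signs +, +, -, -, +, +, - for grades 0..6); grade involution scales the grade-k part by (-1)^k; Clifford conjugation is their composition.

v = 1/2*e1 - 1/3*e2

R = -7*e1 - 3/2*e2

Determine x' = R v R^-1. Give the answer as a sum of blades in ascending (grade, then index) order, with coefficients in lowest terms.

~R = -7*e1 - 3/2*e2, and R ~R = -205/4, so R^-1 = ~R / (-205/4).
R v = 3 + 37/12*e12
Answer: 131/410*e1 + 313/615*e2


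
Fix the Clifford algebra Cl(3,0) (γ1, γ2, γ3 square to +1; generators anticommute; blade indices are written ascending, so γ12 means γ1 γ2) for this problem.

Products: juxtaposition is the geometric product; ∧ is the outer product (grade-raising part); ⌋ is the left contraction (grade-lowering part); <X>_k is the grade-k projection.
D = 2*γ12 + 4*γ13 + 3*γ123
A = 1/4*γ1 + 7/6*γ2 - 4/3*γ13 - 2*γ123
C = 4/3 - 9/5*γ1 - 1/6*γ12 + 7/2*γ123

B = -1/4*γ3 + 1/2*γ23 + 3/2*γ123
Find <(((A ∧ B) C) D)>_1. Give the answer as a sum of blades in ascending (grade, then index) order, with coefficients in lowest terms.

step 1: -1/16*γ13 - 7/24*γ23 + 1/8*γ123
step 2: -7/16 + 49/48*γ1 - 7/32*γ2 - 11/120*γ3 - 19/144*γ13 - 869/1440*γ23 + 83/120*γ123
step 3: -557/360 + 251/96*γ1 + 353/80*γ2 + 27/10*γ3 - 1283/360*γ12 + 163/1440*γ13 + 403/144*γ23 - 149/240*γ123
step 4: 251/96*γ1 + 353/80*γ2 + 27/10*γ3
Answer: 251/96*γ1 + 353/80*γ2 + 27/10*γ3


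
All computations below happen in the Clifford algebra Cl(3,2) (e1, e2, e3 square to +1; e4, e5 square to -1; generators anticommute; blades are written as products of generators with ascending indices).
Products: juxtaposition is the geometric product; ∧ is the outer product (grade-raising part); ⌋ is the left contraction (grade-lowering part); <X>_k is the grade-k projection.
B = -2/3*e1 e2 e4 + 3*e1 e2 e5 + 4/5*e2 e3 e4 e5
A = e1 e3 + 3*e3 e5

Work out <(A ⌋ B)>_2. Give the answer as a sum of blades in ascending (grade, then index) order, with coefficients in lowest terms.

step 1: -12/5*e2 e4
step 2: -12/5*e2 e4
Answer: -12/5*e2 e4


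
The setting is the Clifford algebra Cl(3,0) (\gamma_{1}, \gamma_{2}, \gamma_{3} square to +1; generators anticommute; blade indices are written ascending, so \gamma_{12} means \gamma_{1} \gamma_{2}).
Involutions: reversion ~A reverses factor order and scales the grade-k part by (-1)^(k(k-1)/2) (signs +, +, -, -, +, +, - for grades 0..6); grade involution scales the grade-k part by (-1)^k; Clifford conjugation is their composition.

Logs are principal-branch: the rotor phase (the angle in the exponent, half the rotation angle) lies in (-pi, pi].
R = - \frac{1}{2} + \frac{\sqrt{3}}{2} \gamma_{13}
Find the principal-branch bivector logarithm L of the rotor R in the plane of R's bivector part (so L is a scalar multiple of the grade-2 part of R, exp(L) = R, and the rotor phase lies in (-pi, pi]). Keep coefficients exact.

The scalar part of R is - \frac{1}{2}, and that scalar determines the rotor phase on the principal branch; recovering the unit plane as bivector-part over sine of the phase gives L = phase * plane.
Concretely: cos(phase) = - \frac{1}{2} gives phase = ±\frac{2 \pi}{3}, and since phase/sin(phase) is even the sign is immaterial: L = (phase/sin(phase)) * <R>_2 = (\frac{4 \sqrt{3} \pi}{9}) * <R>_2.
Answer: \frac{2 \pi}{3} \gamma_{13}


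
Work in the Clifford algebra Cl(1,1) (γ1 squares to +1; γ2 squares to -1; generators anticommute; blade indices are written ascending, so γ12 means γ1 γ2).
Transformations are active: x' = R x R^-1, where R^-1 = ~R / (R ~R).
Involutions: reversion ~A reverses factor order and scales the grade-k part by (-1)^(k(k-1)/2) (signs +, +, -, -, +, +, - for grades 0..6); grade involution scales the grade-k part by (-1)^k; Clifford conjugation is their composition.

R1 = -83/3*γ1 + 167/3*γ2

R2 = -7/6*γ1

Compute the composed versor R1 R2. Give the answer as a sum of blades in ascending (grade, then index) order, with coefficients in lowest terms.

Distribute over the terms of R2 (each basis-blade product reordered to ascending indices, repeated generators contracted through their squares):
R1 (-7/6*γ1) = 581/18 + 1169/18*γ12
Answer: 581/18 + 1169/18*γ12


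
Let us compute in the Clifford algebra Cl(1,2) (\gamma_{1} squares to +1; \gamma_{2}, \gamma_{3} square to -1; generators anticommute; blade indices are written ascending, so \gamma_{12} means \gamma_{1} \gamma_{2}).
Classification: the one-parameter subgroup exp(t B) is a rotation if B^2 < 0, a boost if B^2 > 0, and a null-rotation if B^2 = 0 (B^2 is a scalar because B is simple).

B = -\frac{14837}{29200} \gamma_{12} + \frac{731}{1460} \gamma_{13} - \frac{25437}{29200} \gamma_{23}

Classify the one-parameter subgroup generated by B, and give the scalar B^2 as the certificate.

B^2 term by term: the squares give (-\frac{14837}{29200})^2*(\gamma_{12})^2 + (\frac{731}{1460})^2*(\gamma_{13})^2 + (-\frac{25437}{29200})^2*(\gamma_{23})^2 = \frac{220136569}{852640000}*(+1) + \frac{534361}{2131600}*(+1) + \frac{647040969}{852640000}*(-1) = -\frac{1}{4} (each basis 2-blade squares to minus the product of its generators' squares); cross terms between blades sharing an index anticommute and cancel. So B^2 = -\frac{1}{4}.
Answer: rotation, certificate B^2 = -\frac{1}{4}. Key observation: B^2 = -\frac{1}{4} is a conjugation invariant, so its sign decides the class regardless of the surface form of B.


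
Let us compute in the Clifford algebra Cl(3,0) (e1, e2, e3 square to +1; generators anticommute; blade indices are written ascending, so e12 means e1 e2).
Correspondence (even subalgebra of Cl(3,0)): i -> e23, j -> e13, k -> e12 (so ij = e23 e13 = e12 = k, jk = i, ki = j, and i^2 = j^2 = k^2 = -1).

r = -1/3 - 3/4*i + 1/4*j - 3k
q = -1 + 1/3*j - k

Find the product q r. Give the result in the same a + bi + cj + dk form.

In blades: q = -1 - e12 + 1/3*e13, r = -1/3 - 3*e12 + 1/4*e13 - 3/4*e23.
Distribute q over r term by term (generator squares from the signature, products reordered to ascending indices): (-1)*r = 1/3 + 3*e12 - 1/4*e13 + 3/4*e23; (-e12)*r = -3 + 1/3*e12 + 3/4*e13 + 1/4*e23; (1/3*e13)*r = -1/12 + 1/4*e12 - 1/9*e13 - e23.
Sum: -11/4 + 43/12*e12 + 7/18*e13; translating back through the correspondence:
Answer: -11/4 + 7/18*j + 43/12*k


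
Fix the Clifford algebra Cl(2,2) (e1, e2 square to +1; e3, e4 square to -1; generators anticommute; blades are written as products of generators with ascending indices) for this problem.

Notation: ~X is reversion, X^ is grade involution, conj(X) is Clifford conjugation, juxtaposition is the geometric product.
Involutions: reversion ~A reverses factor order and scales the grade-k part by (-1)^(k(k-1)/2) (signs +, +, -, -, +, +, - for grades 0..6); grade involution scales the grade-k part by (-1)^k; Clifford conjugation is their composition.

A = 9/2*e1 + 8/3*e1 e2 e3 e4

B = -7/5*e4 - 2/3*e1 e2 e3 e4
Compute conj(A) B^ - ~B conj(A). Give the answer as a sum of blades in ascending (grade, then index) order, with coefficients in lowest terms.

first term: -16/9 - 63/10*e1 e4 - 56/15*e1 e2 e3 + 3*e2 e3 e4
second term: -16/9 - 63/10*e1 e4 - 56/15*e1 e2 e3 - 3*e2 e3 e4
Answer: 6*e2 e3 e4


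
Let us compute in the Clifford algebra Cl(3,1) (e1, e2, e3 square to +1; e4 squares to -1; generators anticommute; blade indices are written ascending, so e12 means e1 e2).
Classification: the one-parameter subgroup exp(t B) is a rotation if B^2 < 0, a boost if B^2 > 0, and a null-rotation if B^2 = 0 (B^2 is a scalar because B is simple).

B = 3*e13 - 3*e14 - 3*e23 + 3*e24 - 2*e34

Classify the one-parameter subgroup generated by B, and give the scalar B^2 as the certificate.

B^2 term by term: the squares give (3)^2*(e13)^2 + (-3)^2*(e14)^2 + (-3)^2*(e23)^2 + (3)^2*(e24)^2 + (-2)^2*(e34)^2 = 9*(-1) + 9*(+1) + 9*(-1) + 9*(+1) + 4*(+1) = 4 (each basis 2-blade squares to minus the product of its generators' squares); cross terms between blades sharing an index anticommute and cancel; the commuting (index-disjoint) pairs give grade-4 terms 2*c*c'*(blade product), which cancel blade by blade — e1234: -18 + 18 = 0 — confirming B is simple. So B^2 = 4.
Answer: boost, certificate B^2 = 4. Because 4 is invariant under every versor sandwich, the classification follows from its sign alone.


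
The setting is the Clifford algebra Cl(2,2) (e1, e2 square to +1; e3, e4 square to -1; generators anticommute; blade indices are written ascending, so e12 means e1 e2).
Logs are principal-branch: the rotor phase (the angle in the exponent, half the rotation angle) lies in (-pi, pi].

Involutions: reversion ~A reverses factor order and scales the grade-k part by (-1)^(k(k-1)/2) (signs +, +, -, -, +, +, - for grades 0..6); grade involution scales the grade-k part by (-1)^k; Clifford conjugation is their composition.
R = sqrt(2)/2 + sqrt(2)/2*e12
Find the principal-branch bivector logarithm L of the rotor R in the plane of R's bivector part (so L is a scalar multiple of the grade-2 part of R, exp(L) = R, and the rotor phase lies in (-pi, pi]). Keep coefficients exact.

The scalar part of R is sqrt(2)/2, so the principal-branch rotor phase is pinned; divide the bivector part by its sine to get the unit plane — L is the phase times that plane.
Concretely: cos(phase) = sqrt(2)/2 gives phase = ±pi/4, and since phase/sin(phase) is even the sign is immaterial: L = (phase/sin(phase)) * <R>_2 = (sqrt(2)*pi/4) * <R>_2.
Answer: pi/4*e12


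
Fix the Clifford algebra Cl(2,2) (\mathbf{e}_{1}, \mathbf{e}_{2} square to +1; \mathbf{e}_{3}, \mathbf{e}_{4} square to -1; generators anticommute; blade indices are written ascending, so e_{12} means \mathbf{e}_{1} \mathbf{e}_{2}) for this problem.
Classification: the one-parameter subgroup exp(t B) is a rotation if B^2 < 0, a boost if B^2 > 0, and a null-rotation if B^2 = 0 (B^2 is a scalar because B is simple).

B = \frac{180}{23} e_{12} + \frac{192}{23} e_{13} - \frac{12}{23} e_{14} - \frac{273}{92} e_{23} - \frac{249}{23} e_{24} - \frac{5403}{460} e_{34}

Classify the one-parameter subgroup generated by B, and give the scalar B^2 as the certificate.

B^2 term by term: the squares give (\frac{180}{23})^2*(e_{12})^2 + (\frac{192}{23})^2*(e_{13})^2 + (-\frac{12}{23})^2*(e_{14})^2 + (-\frac{273}{92})^2*(e_{23})^2 + (-\frac{249}{23})^2*(e_{24})^2 + (-\frac{5403}{460})^2*(e_{34})^2 = \frac{32400}{529}*(-1) + \frac{36864}{529}*(+1) + \frac{144}{529}*(+1) + \frac{74529}{8464}*(+1) + \frac{62001}{529}*(+1) + \frac{29192409}{211600}*(-1) = -\frac{81}{25} (each basis 2-blade squares to minus the product of its generators' squares); cross terms between blades sharing an index anticommute and cancel; the commuting (index-disjoint) pairs give grade-4 terms 2*c*c'*(blade product), which cancel blade by blade — e_{1234}: -\frac{97254}{529} + \frac{95616}{529} + \frac{1638}{529} = 0 — confirming B is simple. So B^2 = -\frac{81}{25}.
Answer: rotation, certificate B^2 = -\frac{81}{25}. Why this suffices: the scalar -\frac{81}{25} survives any versor conjugation, so its sign alone determines the class however B is presented.


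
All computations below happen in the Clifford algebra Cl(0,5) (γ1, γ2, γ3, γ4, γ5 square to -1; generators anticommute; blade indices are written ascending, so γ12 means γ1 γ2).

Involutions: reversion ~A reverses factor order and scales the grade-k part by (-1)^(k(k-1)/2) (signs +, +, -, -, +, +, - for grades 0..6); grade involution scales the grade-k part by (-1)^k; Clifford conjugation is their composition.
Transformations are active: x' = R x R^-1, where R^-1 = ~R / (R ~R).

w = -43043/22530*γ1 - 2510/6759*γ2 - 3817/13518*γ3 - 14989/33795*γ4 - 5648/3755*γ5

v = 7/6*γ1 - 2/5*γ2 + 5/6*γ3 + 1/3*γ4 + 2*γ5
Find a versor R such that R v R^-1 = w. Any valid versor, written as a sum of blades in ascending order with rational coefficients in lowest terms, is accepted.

R = v + w = -2793/3755*γ1 - 26068/33795*γ2 + 3724/6759*γ3 - 3724/33795*γ4 + 1862/3755*γ5 works: the equal norms (-949/150) guarantee its sandwich swaps v into w.
Answer: -2793/3755*γ1 - 26068/33795*γ2 + 3724/6759*γ3 - 3724/33795*γ4 + 1862/3755*γ5


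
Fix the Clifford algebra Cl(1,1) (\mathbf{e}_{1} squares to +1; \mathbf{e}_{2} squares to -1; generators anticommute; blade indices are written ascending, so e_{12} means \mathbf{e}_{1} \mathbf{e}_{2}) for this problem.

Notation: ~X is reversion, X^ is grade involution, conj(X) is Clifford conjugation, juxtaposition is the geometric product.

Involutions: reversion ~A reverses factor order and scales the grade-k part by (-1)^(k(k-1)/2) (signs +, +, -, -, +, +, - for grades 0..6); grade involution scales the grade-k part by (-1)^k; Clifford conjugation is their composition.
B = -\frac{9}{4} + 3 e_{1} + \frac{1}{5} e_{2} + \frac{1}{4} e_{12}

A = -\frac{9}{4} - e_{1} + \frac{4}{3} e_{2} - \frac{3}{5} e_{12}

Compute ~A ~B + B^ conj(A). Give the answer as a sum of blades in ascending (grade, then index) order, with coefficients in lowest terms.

first term: \frac{79}{48} - \frac{743}{150} e_{1} - 5 e_{2} - \frac{399}{80} e_{12}
second term: \frac{467}{240} + \frac{707}{150} e_{1} + \frac{7}{5} e_{2} + \frac{183}{80} e_{12}
Answer: \frac{431}{120} - \frac{6}{25} e_{1} - \frac{18}{5} e_{2} - \frac{27}{10} e_{12}


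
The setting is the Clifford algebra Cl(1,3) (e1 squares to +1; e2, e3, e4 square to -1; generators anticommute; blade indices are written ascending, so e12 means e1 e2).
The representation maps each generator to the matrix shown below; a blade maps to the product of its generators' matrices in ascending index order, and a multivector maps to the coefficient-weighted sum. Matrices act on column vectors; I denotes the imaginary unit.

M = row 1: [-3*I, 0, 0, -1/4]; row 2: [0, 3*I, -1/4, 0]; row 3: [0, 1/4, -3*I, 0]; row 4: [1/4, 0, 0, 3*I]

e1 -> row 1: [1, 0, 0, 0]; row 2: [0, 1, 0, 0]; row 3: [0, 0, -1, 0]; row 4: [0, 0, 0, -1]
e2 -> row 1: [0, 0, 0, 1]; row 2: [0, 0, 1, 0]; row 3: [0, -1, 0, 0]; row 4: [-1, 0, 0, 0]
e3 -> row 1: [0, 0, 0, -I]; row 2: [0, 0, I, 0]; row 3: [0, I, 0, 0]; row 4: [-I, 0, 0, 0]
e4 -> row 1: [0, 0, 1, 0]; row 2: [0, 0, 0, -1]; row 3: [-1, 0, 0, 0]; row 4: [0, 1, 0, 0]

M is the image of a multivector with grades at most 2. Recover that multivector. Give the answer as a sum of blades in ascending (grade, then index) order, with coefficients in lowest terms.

Method: the blade images are trace-orthogonal — tr(rho(e_A) rho(e_B)^-1) = 4 if A = B and 0 otherwise — and rho(e_A)^-1 = (e_A)^2 * rho(e_A) with (e_A)^2 = +1 or -1, so the coefficient of e_A in the preimage is (e_A)^2 * tr(M rho(e_A))/4.
Nonzero projections over blades of grade <= 2: e2: (e2)^2 = -1, tr(M rho(e2)) = 1, coefficient -1/4; e23: (e23)^2 = -1, tr(M rho(e23)) = -12, coefficient 3. Every other blade of grade <= 2 projects to 0.
Answer: -1/4*e2 + 3*e23


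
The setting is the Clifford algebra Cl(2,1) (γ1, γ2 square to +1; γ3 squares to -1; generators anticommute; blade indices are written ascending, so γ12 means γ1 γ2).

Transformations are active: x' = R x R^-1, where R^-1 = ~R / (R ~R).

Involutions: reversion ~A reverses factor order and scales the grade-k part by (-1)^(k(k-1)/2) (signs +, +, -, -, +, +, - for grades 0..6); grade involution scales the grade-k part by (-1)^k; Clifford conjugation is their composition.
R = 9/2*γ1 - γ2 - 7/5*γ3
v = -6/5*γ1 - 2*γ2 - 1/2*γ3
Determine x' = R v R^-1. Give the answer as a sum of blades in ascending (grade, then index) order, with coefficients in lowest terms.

~R = 9/2*γ1 - γ2 - 7/5*γ3, and R ~R = 1929/100, so R^-1 = ~R / (1929/100).
R v = -41/10 - 51/5*γ12 - 393/100*γ13 - 23/10*γ23
Answer: -2292/3215*γ1 + 4678/1929*γ2 + 4225/3858*γ3


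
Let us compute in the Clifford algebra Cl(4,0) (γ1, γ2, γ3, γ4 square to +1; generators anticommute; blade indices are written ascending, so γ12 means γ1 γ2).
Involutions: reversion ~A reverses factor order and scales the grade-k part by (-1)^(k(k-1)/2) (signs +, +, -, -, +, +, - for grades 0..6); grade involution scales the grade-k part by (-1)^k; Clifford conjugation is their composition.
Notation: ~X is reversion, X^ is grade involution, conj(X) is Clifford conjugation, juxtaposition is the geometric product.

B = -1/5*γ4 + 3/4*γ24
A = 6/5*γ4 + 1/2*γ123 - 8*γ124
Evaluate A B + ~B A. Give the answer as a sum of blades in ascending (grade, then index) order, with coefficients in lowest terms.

first term: -6/25 + 6*γ1 - 9/10*γ2 + 8/5*γ12 - 3/8*γ134 - 1/10*γ1234
second term: -6/25 - 6*γ1 - 9/10*γ2 + 8/5*γ12 - 3/8*γ134 + 1/10*γ1234
Answer: -12/25 - 9/5*γ2 + 16/5*γ12 - 3/4*γ134


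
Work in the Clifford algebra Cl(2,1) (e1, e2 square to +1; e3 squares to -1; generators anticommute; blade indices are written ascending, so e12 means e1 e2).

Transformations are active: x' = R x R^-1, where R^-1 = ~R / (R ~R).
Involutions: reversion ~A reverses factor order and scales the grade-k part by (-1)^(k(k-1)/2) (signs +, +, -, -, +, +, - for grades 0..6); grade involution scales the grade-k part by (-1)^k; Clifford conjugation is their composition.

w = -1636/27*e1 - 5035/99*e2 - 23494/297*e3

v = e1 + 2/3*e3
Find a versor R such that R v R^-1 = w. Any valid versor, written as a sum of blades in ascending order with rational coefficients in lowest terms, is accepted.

Here q(v) = q(w) = 5/9; the classical choice R = v + w = -1609/27*e1 - 5035/99*e2 - 23296/297*e3 then realises v -> w under the sandwich.
Answer: -1609/27*e1 - 5035/99*e2 - 23296/297*e3


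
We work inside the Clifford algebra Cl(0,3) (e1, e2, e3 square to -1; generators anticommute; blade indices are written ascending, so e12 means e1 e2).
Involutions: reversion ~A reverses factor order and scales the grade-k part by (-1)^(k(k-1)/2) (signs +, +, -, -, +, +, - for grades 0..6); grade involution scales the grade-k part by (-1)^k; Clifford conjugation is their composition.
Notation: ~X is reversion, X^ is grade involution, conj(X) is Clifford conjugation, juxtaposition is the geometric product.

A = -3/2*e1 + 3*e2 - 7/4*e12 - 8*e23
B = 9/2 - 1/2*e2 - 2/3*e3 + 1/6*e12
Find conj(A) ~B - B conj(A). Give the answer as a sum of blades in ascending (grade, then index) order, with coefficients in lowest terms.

first term: -29/24 + 65/8*e1 - 95/12*e2 - 4*e3 + 57/8*e12 - 7/3*e13 + 38*e23 - 7/6*e123
second term: -43/24 + 51/8*e1 - 223/12*e2 + 4*e3 + 69/8*e12 - 1/3*e13 + 34*e23 - 7/6*e123
Answer: 7/12 + 7/4*e1 + 32/3*e2 - 8*e3 - 3/2*e12 - 2*e13 + 4*e23


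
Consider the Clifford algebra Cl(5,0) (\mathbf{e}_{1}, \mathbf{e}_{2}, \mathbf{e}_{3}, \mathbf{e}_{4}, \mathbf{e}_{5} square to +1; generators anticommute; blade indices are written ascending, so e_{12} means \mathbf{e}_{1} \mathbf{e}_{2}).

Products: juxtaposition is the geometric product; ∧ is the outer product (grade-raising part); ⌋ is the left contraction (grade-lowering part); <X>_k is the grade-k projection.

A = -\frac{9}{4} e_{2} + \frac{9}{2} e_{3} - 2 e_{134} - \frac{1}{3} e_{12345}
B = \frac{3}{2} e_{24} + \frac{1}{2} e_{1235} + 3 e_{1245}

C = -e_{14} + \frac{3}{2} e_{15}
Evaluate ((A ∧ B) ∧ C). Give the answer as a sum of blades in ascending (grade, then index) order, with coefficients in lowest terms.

step 1: -\frac{27}{4} e_{234} + \frac{27}{2} e_{12345}
step 2: \frac{81}{8} e_{12345}
Answer: \frac{81}{8} e_{12345}


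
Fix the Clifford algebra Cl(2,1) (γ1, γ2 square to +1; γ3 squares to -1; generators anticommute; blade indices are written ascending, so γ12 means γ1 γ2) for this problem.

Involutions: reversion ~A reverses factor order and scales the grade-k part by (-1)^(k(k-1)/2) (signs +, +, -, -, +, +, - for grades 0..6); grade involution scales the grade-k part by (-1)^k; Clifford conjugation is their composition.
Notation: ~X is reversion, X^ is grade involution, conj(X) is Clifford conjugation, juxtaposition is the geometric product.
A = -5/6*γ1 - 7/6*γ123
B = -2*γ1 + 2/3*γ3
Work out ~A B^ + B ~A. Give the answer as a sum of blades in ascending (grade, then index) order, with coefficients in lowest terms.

first term: -5/3 + 7/9*γ12 + 5/9*γ13 + 7/3*γ23
second term: 5/3 - 7/9*γ12 + 5/9*γ13 - 7/3*γ23
Answer: 10/9*γ13


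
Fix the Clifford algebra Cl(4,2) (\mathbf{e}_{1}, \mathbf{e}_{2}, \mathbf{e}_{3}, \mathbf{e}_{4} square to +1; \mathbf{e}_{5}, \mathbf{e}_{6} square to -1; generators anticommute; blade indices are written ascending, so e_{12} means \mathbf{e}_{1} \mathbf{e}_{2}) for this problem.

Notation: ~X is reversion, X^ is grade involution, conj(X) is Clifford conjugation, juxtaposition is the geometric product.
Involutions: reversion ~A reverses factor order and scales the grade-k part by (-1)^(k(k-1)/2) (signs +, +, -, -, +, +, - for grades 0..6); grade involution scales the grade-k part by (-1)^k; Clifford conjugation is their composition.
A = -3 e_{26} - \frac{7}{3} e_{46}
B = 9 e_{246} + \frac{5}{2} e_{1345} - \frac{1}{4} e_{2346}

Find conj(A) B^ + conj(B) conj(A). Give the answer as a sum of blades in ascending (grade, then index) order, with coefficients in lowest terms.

first term: -21 e_{2} + 27 e_{4} - \frac{7}{12} e_{23} - \frac{3}{4} e_{34} + \frac{35}{6} e_{1356} - \frac{15}{2} e_{123456}
second term: 21 e_{2} - 27 e_{4} - \frac{7}{12} e_{23} - \frac{3}{4} e_{34} - \frac{35}{6} e_{1356} - \frac{15}{2} e_{123456}
Answer: -\frac{7}{6} e_{23} - \frac{3}{2} e_{34} - 15 e_{123456}


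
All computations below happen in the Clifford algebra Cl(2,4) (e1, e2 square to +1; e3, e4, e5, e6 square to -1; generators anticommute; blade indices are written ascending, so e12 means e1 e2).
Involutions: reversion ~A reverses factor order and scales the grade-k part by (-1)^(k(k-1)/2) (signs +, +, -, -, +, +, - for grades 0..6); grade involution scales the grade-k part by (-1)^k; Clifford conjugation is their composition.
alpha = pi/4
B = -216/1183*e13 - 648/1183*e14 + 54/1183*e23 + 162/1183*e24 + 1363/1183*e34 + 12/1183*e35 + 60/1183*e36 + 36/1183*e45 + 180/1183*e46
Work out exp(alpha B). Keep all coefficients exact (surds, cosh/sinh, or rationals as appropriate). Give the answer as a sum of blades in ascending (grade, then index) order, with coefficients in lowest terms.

B^2 term by term: the squares give (-216/1183)^2*(e13)^2 + (-648/1183)^2*(e14)^2 + (54/1183)^2*(e23)^2 + (162/1183)^2*(e24)^2 + (1363/1183)^2*(e34)^2 + (12/1183)^2*(e35)^2 + (60/1183)^2*(e36)^2 + (36/1183)^2*(e45)^2 + (180/1183)^2*(e46)^2 = 46656/1399489*(+1) + 419904/1399489*(+1) + 2916/1399489*(+1) + 26244/1399489*(+1) + 1857769/1399489*(-1) + 144/1399489*(-1) + 3600/1399489*(-1) + 1296/1399489*(-1) + 32400/1399489*(-1) = -1 (each basis 2-blade squares to minus the product of its generators' squares); cross terms between blades sharing an index anticommute and cancel; the commuting (index-disjoint) pairs give grade-4 terms 2*c*c'*(blade product), which cancel blade by blade — e1234: 69984/1399489 - 69984/1399489 = 0; e1345: -15552/1399489 + 15552/1399489 = 0; e1346: -77760/1399489 + 77760/1399489 = 0; e2345: 3888/1399489 - 3888/1399489 = 0; e2346: 19440/1399489 - 19440/1399489 = 0; e3456: -4320/1399489 + 4320/1399489 = 0 — confirming B is simple. So B^2 = -1.
B^2 = -1 — since the square is negative, the closed form is circular: l = 1, alpha*l = pi/4, so exp(alpha B) = cos(pi/4) + (sin(pi/4)/1)*B = sqrt(2)/2 + (sqrt(2)/2)*B.
Answer: sqrt(2)/2 - 108*sqrt(2)/1183*e13 - 324*sqrt(2)/1183*e14 + 27*sqrt(2)/1183*e23 + 81*sqrt(2)/1183*e24 + 1363*sqrt(2)/2366*e34 + 6*sqrt(2)/1183*e35 + 30*sqrt(2)/1183*e36 + 18*sqrt(2)/1183*e45 + 90*sqrt(2)/1183*e46


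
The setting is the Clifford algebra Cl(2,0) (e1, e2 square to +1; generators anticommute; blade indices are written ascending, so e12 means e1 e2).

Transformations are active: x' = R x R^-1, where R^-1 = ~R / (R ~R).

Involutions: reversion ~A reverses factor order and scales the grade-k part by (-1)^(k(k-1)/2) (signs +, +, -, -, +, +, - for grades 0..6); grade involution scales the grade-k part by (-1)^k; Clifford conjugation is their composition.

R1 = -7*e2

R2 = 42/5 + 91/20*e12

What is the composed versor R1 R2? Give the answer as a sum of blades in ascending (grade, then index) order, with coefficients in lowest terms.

Distribute over the terms of R1 (each basis-blade product reordered to ascending indices, repeated generators contracted through their squares):
(-7*e2) R2 = 637/20*e1 - 294/5*e2
Answer: 637/20*e1 - 294/5*e2


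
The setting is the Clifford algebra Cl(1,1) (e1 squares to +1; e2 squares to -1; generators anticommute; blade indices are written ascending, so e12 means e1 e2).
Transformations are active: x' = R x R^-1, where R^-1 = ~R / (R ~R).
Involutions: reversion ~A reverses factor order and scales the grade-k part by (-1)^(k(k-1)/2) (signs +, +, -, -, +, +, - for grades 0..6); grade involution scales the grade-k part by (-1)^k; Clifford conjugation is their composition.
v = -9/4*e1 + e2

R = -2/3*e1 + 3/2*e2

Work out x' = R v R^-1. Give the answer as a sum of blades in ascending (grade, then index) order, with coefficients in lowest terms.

~R = -2/3*e1 + 3/2*e2, and R ~R = -65/36, so R^-1 = ~R / (-65/36).
R v = 65/24*e12
Answer: 9/4*e1 - e2


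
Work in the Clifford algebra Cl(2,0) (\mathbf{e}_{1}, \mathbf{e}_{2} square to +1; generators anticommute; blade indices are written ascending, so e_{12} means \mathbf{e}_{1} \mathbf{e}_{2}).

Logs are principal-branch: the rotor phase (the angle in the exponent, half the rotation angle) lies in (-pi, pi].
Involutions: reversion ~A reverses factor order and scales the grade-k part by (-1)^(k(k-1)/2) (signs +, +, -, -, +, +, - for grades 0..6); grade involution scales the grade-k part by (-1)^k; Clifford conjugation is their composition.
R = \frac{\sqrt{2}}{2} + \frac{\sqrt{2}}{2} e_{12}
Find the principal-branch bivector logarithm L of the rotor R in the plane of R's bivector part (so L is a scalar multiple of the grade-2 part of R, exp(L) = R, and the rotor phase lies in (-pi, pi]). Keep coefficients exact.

The scalar part of R is \frac{\sqrt{2}}{2}, and that scalar determines the rotor phase on the principal branch; recovering the unit plane as bivector-part over sine of the phase gives L = phase * plane.
Concretely: cos(phase) = \frac{\sqrt{2}}{2} gives phase = ±\frac{\pi}{4}, and since phase/sin(phase) is even the sign is immaterial: L = (phase/sin(phase)) * <R>_2 = (\frac{\sqrt{2} \pi}{4}) * <R>_2.
Answer: \frac{\pi}{4} e_{12}


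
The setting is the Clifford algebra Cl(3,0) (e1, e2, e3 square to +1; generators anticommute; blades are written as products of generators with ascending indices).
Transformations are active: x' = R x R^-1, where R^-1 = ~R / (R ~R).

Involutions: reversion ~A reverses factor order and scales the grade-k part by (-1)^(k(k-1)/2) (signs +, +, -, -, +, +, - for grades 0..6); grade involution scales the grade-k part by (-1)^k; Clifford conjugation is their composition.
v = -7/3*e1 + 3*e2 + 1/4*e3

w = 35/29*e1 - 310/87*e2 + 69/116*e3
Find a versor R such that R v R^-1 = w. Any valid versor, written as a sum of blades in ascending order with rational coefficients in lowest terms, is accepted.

Reasoning: v^2 = w^2 = 2089/144 since conjugation preserves the quadratic form; R = v + w = -98/87*e1 - 49/87*e2 + 49/58*e3 is then valid when invertible, keeping its own part and reversing (v - w)/2.
Answer: -98/87*e1 - 49/87*e2 + 49/58*e3


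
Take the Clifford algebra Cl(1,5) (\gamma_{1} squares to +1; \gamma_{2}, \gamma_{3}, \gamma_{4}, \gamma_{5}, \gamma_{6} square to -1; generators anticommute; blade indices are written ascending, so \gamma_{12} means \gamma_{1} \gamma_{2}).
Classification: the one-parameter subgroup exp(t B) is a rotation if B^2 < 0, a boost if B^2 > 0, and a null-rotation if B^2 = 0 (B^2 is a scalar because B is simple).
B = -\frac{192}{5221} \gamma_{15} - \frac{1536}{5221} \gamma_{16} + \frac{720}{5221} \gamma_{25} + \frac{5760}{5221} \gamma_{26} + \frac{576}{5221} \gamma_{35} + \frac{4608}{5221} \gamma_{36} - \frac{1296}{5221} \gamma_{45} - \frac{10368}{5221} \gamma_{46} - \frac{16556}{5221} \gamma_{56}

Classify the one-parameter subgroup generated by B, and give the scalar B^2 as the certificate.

B^2 term by term: the squares give (-\frac{192}{5221})^2*(\gamma_{15})^2 + (-\frac{1536}{5221})^2*(\gamma_{16})^2 + (\frac{720}{5221})^2*(\gamma_{25})^2 + (\frac{5760}{5221})^2*(\gamma_{26})^2 + (\frac{576}{5221})^2*(\gamma_{35})^2 + (\frac{4608}{5221})^2*(\gamma_{36})^2 + (-\frac{1296}{5221})^2*(\gamma_{45})^2 + (-\frac{10368}{5221})^2*(\gamma_{46})^2 + (-\frac{16556}{5221})^2*(\gamma_{56})^2 = \frac{36864}{27258841}*(+1) + \frac{2359296}{27258841}*(+1) + \frac{518400}{27258841}*(-1) + \frac{33177600}{27258841}*(-1) + \frac{331776}{27258841}*(-1) + \frac{21233664}{27258841}*(-1) + \frac{1679616}{27258841}*(-1) + \frac{107495424}{27258841}*(-1) + \frac{274101136}{27258841}*(-1) = -16 (each basis 2-blade squares to minus the product of its generators' squares); cross terms between blades sharing an index anticommute and cancel; the commuting (index-disjoint) pairs give grade-4 terms 2*c*c'*(blade product), which cancel blade by blade — \gamma_{1256}: \frac{2211840}{27258841} - \frac{2211840}{27258841} = 0; \gamma_{1356}: \frac{1769472}{27258841} - \frac{1769472}{27258841} = 0; \gamma_{1456}: -\frac{3981312}{27258841} + \frac{3981312}{27258841} = 0; \gamma_{2356}: -\frac{6635520}{27258841} + \frac{6635520}{27258841} = 0; \gamma_{2456}: \frac{14929920}{27258841} - \frac{14929920}{27258841} = 0; \gamma_{3456}: \frac{11943936}{27258841} - \frac{11943936}{27258841} = 0 — confirming B is simple. So B^2 = -16.
Answer: rotation, certificate B^2 = -16. Check the certificate: B^2 = -16, and that sign is decisive whatever form B takes.


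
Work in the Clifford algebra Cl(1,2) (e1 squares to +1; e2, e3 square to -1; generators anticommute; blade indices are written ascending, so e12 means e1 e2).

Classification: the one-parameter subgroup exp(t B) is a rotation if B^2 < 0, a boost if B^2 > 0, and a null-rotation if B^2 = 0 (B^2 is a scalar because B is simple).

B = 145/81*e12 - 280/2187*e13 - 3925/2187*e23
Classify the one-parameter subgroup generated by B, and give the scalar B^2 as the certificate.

B^2 term by term: the squares give (145/81)^2*(e12)^2 + (-280/2187)^2*(e13)^2 + (-3925/2187)^2*(e23)^2 = 21025/6561*(+1) + 78400/4782969*(+1) + 15405625/4782969*(-1) = 0 (each basis 2-blade squares to minus the product of its generators' squares); cross terms between blades sharing an index anticommute and cancel. So B^2 = 0.
Answer: null-rotation, certificate B^2 = 0. Certificate logic: 0 is a conjugation-invariant scalar, so its sign fixes rotation versus boost versus null-rotation outright.


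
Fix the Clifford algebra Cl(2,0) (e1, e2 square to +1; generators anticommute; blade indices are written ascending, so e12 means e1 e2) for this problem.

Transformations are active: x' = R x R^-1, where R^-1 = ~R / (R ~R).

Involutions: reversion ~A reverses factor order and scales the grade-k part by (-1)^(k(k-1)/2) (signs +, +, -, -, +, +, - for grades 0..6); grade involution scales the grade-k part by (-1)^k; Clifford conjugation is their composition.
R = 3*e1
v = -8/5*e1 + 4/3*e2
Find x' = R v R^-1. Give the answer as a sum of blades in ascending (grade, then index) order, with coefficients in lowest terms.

~R = 3*e1, and R ~R = 9, so R^-1 = ~R / (9).
R v = -24/5 + 4*e12
Answer: -8/5*e1 - 4/3*e2


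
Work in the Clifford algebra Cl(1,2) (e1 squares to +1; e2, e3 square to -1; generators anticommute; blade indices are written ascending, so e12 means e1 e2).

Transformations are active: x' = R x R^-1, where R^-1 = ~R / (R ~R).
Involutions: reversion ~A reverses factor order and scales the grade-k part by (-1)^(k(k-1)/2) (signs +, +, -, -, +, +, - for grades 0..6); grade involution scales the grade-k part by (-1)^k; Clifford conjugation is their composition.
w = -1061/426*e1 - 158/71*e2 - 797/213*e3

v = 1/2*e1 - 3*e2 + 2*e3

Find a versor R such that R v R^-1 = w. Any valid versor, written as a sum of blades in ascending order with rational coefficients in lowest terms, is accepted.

Reasoning: v^2 = w^2 = -51/4 since conjugation preserves the quadratic form; R = v + w = -424/213*e1 - 371/71*e2 - 371/213*e3 is then valid when invertible, keeping its own part and reversing (v - w)/2.
Answer: -424/213*e1 - 371/71*e2 - 371/213*e3
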